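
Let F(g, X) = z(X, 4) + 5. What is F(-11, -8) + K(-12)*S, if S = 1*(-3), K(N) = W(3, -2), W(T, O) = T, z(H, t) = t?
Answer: 0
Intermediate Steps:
F(g, X) = 9 (F(g, X) = 4 + 5 = 9)
K(N) = 3
S = -3
F(-11, -8) + K(-12)*S = 9 + 3*(-3) = 9 - 9 = 0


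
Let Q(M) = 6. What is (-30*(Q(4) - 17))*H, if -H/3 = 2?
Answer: -1980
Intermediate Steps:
H = -6 (H = -3*2 = -6)
(-30*(Q(4) - 17))*H = -30*(6 - 17)*(-6) = -30*(-11)*(-6) = 330*(-6) = -1980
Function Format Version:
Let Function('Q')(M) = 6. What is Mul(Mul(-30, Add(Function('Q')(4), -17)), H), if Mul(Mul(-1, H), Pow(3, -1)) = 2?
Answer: -1980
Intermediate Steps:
H = -6 (H = Mul(-3, 2) = -6)
Mul(Mul(-30, Add(Function('Q')(4), -17)), H) = Mul(Mul(-30, Add(6, -17)), -6) = Mul(Mul(-30, -11), -6) = Mul(330, -6) = -1980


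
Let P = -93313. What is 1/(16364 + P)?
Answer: -1/76949 ≈ -1.2996e-5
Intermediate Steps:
1/(16364 + P) = 1/(16364 - 93313) = 1/(-76949) = -1/76949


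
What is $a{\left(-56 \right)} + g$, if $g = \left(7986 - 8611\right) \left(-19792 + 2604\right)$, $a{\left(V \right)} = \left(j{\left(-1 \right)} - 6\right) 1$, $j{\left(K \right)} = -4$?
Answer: $10742490$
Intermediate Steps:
$a{\left(V \right)} = -10$ ($a{\left(V \right)} = \left(-4 - 6\right) 1 = \left(-10\right) 1 = -10$)
$g = 10742500$ ($g = \left(-625\right) \left(-17188\right) = 10742500$)
$a{\left(-56 \right)} + g = -10 + 10742500 = 10742490$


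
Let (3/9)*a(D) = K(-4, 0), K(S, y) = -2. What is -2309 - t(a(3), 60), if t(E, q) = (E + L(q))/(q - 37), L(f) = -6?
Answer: -53095/23 ≈ -2308.5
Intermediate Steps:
a(D) = -6 (a(D) = 3*(-2) = -6)
t(E, q) = (-6 + E)/(-37 + q) (t(E, q) = (E - 6)/(q - 37) = (-6 + E)/(-37 + q))
-2309 - t(a(3), 60) = -2309 - (-6 - 6)/(-37 + 60) = -2309 - (-12)/23 = -2309 - 1*(-12/23) = -2309 + 12/23 = -53095/23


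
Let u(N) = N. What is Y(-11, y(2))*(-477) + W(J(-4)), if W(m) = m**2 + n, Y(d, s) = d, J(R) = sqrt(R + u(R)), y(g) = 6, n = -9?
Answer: 5230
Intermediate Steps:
J(R) = sqrt(2)*sqrt(R) (J(R) = sqrt(R + R) = sqrt(2*R) = sqrt(2)*sqrt(R))
W(m) = -9 + m**2 (W(m) = m**2 - 9 = -9 + m**2)
Y(-11, y(2))*(-477) + W(J(-4)) = -11*(-477) + (-9 + (sqrt(2)*sqrt(-4))**2) = 5247 + (-9 + (sqrt(2)*(2*I))**2) = 5247 + (-9 + (2*I*sqrt(2))**2) = 5247 + (-9 - 8) = 5247 - 17 = 5230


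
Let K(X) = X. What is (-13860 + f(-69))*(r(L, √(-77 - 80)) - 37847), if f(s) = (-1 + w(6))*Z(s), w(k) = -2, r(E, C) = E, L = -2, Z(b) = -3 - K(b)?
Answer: 532081242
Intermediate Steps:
Z(b) = -3 - b
f(s) = 9 + 3*s (f(s) = (-1 - 2)*(-3 - s) = -3*(-3 - s) = 9 + 3*s)
(-13860 + f(-69))*(r(L, √(-77 - 80)) - 37847) = (-13860 + (9 + 3*(-69)))*(-2 - 37847) = (-13860 + (9 - 207))*(-37849) = (-13860 - 198)*(-37849) = -14058*(-37849) = 532081242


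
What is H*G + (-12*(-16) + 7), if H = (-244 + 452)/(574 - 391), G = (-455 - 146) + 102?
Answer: -67375/183 ≈ -368.17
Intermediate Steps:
G = -499 (G = -601 + 102 = -499)
H = 208/183 ≈ 1.1366
H*G + (-12*(-16) + 7) = (208/183)*(-499) + (-12*(-16) + 7) = -103792/183 + (192 + 7) = -103792/183 + 199 = -67375/183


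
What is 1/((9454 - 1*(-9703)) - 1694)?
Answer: 1/17463 ≈ 5.7264e-5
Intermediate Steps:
1/((9454 - 1*(-9703)) - 1694) = 1/((9454 + 9703) - 1694) = 1/(19157 - 1694) = 1/17463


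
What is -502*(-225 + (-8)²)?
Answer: 80822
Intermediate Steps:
-502*(-225 + (-8)²) = -502*(-225 + 64) = -502*(-161) = 80822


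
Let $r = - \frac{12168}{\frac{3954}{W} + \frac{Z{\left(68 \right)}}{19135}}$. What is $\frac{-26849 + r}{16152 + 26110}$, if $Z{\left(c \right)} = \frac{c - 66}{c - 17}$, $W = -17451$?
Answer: $\frac{959473706771}{1509932974682} \approx 0.63544$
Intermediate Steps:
$Z{\left(c \right)} = \frac{-66 + c}{-17 + c}$
$r = \frac{1918732389210}{35727911}$ ($r = - \frac{12168}{\frac{3954}{-17451} + \frac{\frac{1}{-17 + 68} \left(-66 + 68\right)}{19135}} = - \frac{12168}{3954 \left(- \frac{1}{17451}\right) + \frac{1}{51} \cdot 2 \cdot \frac{1}{19135}} = - \frac{12168}{- \frac{1318}{5817} + \frac{1}{51} \cdot 2 \cdot \frac{1}{19135}} = - \frac{12168}{- \frac{1318}{5817} + \frac{2}{51} \cdot \frac{1}{19135}} = - \frac{12168}{- \frac{1318}{5817} + \frac{2}{975885}} = - \frac{12168}{- \frac{142911644}{630747005}} = \left(-12168\right) \left(- \frac{630747005}{142911644}\right) = \frac{1918732389210}{35727911} \approx 53704.0$)
$\frac{-26849 + r}{16152 + 26110} = \frac{-26849 + \frac{1918732389210}{35727911}}{16152 + 26110} = \frac{959473706771}{35727911 \cdot 42262} = \frac{959473706771}{35727911} \cdot \frac{1}{42262} = \frac{959473706771}{1509932974682}$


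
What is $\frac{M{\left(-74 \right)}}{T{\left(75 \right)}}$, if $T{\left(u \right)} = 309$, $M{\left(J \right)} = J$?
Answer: $- \frac{74}{309} \approx -0.23948$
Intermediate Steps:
$\frac{M{\left(-74 \right)}}{T{\left(75 \right)}} = - \frac{74}{309}$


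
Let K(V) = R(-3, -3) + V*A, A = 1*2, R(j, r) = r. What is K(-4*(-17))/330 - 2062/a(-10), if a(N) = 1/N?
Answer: 6804733/330 ≈ 20620.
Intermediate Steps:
A = 2
K(V) = -3 + 2*V (K(V) = -3 + V*2 = -3 + 2*V)
K(-4*(-17))/330 - 2062/a(-10) = (-3 + 2*(-4*(-17)))/330 - 2062/(1/(-10)) = (-3 + 2*68)*(1/330) - 2062/(-⅒) = (-3 + 136)*(1/330) - 2062*(-10) = 133*(1/330) + 20620 = 133/330 + 20620 = 6804733/330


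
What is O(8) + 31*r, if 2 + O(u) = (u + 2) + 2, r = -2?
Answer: -52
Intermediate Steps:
O(u) = 2 + u (O(u) = -2 + ((u + 2) + 2) = -2 + ((2 + u) + 2) = -2 + (4 + u) = 2 + u)
O(8) + 31*r = (2 + 8) + 31*(-2) = 10 - 62 = -52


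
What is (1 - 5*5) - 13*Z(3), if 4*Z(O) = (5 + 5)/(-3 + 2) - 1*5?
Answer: 99/4 ≈ 24.750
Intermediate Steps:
Z(O) = -15/4 (Z(O) = ((5 + 5)/(-3 + 2) - 1*5)/4 = (10/(-1) - 5)/4 = (10*(-1) - 5)/4 = (-10 - 5)/4 = (1/4)*(-15) = -15/4)
(1 - 5*5) - 13*Z(3) = (1 - 5*5) - 13*(-15/4) = (1 - 25) + 195/4 = -24 + 195/4 = 99/4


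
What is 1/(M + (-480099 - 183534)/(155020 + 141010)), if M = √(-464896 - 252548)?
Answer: -7276121370/2328620606070307 - 175267521800*I*√19929/20957585454632763 ≈ -3.1246e-6 - 0.0011806*I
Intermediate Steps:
M = 6*I*√19929 (M = √(-717444) = 6*I*√19929 ≈ 847.02*I)
1/(M + (-480099 - 183534)/(155020 + 141010)) = 1/(6*I*√19929 + (-480099 - 183534)/(155020 + 141010)) = 1/(6*I*√19929 - 663633/296030) = 1/(-663633/296030 + 6*I*√19929)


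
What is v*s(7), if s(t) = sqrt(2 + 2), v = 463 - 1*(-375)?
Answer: 1676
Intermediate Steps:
v = 838 (v = 463 + 375 = 838)
s(t) = 2 (s(t) = sqrt(4) = 2)
v*s(7) = 838*2 = 1676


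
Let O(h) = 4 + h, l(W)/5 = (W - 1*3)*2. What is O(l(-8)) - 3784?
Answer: -3890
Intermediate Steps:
l(W) = -30 + 10*W (l(W) = 5*((W - 1*3)*2) = 5*((W - 3)*2) = 5*((-3 + W)*2) = 5*(-6 + 2*W) = -30 + 10*W)
O(l(-8)) - 3784 = (4 + (-30 + 10*(-8))) - 3784 = (4 + (-30 - 80)) - 3784 = (4 - 110) - 3784 = -106 - 3784 = -3890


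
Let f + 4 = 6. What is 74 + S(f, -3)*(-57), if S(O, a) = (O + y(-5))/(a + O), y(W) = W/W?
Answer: 245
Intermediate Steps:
y(W) = 1
f = 2 (f = -4 + 6 = 2)
S(O, a) = (1 + O)/(O + a) (S(O, a) = (O + 1)/(a + O) = (1 + O)/(O + a))
74 + S(f, -3)*(-57) = 74 + ((1 + 2)/(2 - 3))*(-57) = 74 + (3/(-1))*(-57) = 74 - 1*3*(-57) = 74 - 3*(-57) = 74 + 171 = 245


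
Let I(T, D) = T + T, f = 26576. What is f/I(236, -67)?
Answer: 3322/59 ≈ 56.305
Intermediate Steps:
I(T, D) = 2*T
f/I(236, -67) = 26576/((2*236)) = 26576/472 = 26576*(1/472) = 3322/59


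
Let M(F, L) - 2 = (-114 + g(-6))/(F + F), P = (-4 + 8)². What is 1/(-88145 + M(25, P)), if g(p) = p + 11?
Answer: -50/4407259 ≈ -1.1345e-5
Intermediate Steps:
P = 16 (P = 4² = 16)
g(p) = 11 + p
M(F, L) = 2 - 109/(2*F) (M(F, L) = 2 + (-114 + (11 - 6))/(F + F) = 2 + (-114 + 5)/((2*F)) = 2 - 109/(2*F))
1/(-88145 + M(25, P)) = 1/(-88145 + (2 - 109/2/25)) = 1/(-88145 + (2 - 109/2*1/25)) = 1/(-88145 + (2 - 109/50)) = 1/(-88145 - 9/50) = 1/(-4407259/50) = -50/4407259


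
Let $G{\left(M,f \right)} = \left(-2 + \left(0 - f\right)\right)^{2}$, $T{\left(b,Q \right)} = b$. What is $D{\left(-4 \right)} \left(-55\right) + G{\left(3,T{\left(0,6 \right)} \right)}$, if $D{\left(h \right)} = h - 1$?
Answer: $279$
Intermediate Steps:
$D{\left(h \right)} = -1 + h$
$G{\left(M,f \right)} = \left(-2 - f\right)^{2}$
$D{\left(-4 \right)} \left(-55\right) + G{\left(3,T{\left(0,6 \right)} \right)} = \left(-1 - 4\right) \left(-55\right) + \left(2 + 0\right)^{2} = \left(-5\right) \left(-55\right) + 2^{2} = 275 + 4 = 279$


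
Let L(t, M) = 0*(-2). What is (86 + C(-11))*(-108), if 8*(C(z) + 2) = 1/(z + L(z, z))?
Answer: -199557/22 ≈ -9070.8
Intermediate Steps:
L(t, M) = 0
C(z) = -2 + 1/(8*z) (C(z) = -2 + 1/(8*(z + 0)) = -2 + 1/(8*z))
(86 + C(-11))*(-108) = (86 + (-2 + (1/8)/(-11)))*(-108) = (86 + (-2 + (1/8)*(-1/11)))*(-108) = (86 + (-2 - 1/88))*(-108) = (86 - 177/88)*(-108) = (7391/88)*(-108) = -199557/22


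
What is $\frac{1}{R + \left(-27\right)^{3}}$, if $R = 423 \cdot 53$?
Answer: $\frac{1}{2736} \approx 0.0003655$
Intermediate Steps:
$R = 22419$
$\frac{1}{R + \left(-27\right)^{3}} = \frac{1}{22419 + \left(-27\right)^{3}} = \frac{1}{22419 - 19683} = \frac{1}{2736}$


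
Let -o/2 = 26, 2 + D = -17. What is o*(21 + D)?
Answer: -104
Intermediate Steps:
D = -19 (D = -2 - 17 = -19)
o = -52 (o = -2*26 = -52)
o*(21 + D) = -52*(21 - 19) = -52*2 = -104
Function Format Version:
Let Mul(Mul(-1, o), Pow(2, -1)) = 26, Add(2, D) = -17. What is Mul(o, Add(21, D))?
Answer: -104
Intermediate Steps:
D = -19 (D = Add(-2, -17) = -19)
o = -52 (o = Mul(-2, 26) = -52)
Mul(o, Add(21, D)) = Mul(-52, Add(21, -19)) = Mul(-52, 2) = -104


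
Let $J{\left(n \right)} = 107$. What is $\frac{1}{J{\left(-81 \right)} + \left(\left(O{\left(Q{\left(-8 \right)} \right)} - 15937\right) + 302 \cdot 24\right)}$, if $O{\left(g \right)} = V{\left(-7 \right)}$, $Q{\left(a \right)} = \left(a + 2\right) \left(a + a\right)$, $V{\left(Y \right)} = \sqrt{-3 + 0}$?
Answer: $- \frac{8582}{73650727} - \frac{i \sqrt{3}}{73650727} \approx -0.00011652 - 2.3517 \cdot 10^{-8} i$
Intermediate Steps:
$V{\left(Y \right)} = i \sqrt{3}$ ($V{\left(Y \right)} = \sqrt{-3} = i \sqrt{3}$)
$Q{\left(a \right)} = 2 a \left(2 + a\right)$ ($Q{\left(a \right)} = \left(2 + a\right) 2 a = 2 a \left(2 + a\right)$)
$O{\left(g \right)} = i \sqrt{3}$
$\frac{1}{J{\left(-81 \right)} + \left(\left(O{\left(Q{\left(-8 \right)} \right)} - 15937\right) + 302 \cdot 24\right)} = \frac{1}{107 + \left(\left(i \sqrt{3} - 15937\right) + 302 \cdot 24\right)} = \frac{1}{107 - \left(8689 - i \sqrt{3}\right)} = \frac{1}{-8582 + i \sqrt{3}}$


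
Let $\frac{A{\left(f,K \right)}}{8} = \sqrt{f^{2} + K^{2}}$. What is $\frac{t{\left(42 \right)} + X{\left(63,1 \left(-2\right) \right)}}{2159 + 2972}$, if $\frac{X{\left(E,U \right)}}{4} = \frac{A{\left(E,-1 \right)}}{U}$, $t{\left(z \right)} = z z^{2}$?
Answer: $\frac{10584}{733} - \frac{16 \sqrt{3970}}{5131} \approx 14.243$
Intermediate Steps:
$A{\left(f,K \right)} = 8 \sqrt{K^{2} + f^{2}}$ ($A{\left(f,K \right)} = 8 \sqrt{f^{2} + K^{2}} = 8 \sqrt{K^{2} + f^{2}}$)
$t{\left(z \right)} = z^{3}$
$X{\left(E,U \right)} = \frac{32 \sqrt{1 + E^{2}}}{U}$ ($X{\left(E,U \right)} = 4 \frac{8 \sqrt{\left(-1\right)^{2} + E^{2}}}{U} = 4 \frac{8 \sqrt{1 + E^{2}}}{U} = \frac{32 \sqrt{1 + E^{2}}}{U}$)
$\frac{t{\left(42 \right)} + X{\left(63,1 \left(-2\right) \right)}}{2159 + 2972} = \frac{42^{3} + \frac{32 \sqrt{1 + 63^{2}}}{1 \left(-2\right)}}{2159 + 2972} = \frac{74088 + \frac{32 \sqrt{1 + 3969}}{-2}}{5131} = \left(74088 + 32 \left(- \frac{1}{2}\right) \sqrt{3970}\right) \frac{1}{5131} = \left(74088 - 16 \sqrt{3970}\right) \frac{1}{5131} = \frac{10584}{733} - \frac{16 \sqrt{3970}}{5131}$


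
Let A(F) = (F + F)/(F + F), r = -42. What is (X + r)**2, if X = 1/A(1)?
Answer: 1681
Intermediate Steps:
A(F) = 1 (A(F) = (2*F)/((2*F)) = (2*F)*(1/(2*F)) = 1)
X = 1 (X = 1/1 = 1)
(X + r)**2 = (1 - 42)**2 = (-41)**2 = 1681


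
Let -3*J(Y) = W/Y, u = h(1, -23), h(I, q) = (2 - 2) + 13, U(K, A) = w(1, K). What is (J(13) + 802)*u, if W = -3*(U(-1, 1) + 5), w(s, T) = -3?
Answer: 10428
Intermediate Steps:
U(K, A) = -3
W = -6 (W = -3*(-3 + 5) = -3*2 = -6)
h(I, q) = 13 (h(I, q) = 0 + 13 = 13)
u = 13
J(Y) = 2/Y (J(Y) = -(-2)/Y = 2/Y)
(J(13) + 802)*u = (2/13 + 802)*13 = (10428/13)*13 = 10428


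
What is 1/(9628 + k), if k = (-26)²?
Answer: 1/10304 ≈ 9.7050e-5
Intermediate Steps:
k = 676
1/(9628 + k) = 1/(9628 + 676) = 1/10304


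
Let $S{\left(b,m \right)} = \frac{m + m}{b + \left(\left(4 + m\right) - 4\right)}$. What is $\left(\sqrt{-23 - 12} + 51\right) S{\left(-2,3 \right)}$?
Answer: $306 + 6 i \sqrt{35} \approx 306.0 + 35.496 i$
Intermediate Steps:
$S{\left(b,m \right)} = \frac{2 m}{b + m}$
$\left(\sqrt{-23 - 12} + 51\right) S{\left(-2,3 \right)} = \left(\sqrt{-23 - 12} + 51\right) 2 \cdot 3 \frac{1}{-2 + 3} = \left(\sqrt{-35} + 51\right) 2 \cdot 3 \cdot 1^{-1} = \left(i \sqrt{35} + 51\right) 2 \cdot 3 \cdot 1 = \left(51 + i \sqrt{35}\right) 6 = 306 + 6 i \sqrt{35}$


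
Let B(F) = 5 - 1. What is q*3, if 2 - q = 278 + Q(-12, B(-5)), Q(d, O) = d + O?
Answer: -804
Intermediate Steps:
B(F) = 4
Q(d, O) = O + d
q = -268 (q = 2 - (278 + (4 - 12)) = 2 - (278 - 8) = 2 - 1*270 = 2 - 270 = -268)
q*3 = -268*3 = -804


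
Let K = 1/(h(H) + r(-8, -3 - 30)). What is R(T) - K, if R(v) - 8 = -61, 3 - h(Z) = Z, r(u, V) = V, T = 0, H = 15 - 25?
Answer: -1059/20 ≈ -52.950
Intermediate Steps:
H = -10
h(Z) = 3 - Z
R(v) = -53 (R(v) = 8 - 61 = -53)
K = -1/20 (K = 1/((3 - 1*(-10)) + (-3 - 30)) = 1/((3 + 10) - 33) = 1/(13 - 33) = 1/(-20) = -1/20 ≈ -0.050000)
R(T) - K = -53 - 1*(-1/20) = -53 + 1/20 = -1059/20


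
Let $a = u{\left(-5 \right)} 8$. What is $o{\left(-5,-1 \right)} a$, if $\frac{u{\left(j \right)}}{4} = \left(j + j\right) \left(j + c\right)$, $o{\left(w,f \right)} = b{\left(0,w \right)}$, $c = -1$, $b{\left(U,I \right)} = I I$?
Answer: $48000$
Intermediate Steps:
$b{\left(U,I \right)} = I^{2}$
$o{\left(w,f \right)} = w^{2}$
$u{\left(j \right)} = 8 j \left(-1 + j\right)$ ($u{\left(j \right)} = 4 \left(j + j\right) \left(j - 1\right) = 4 \cdot 2 j \left(-1 + j\right) = 8 j \left(-1 + j\right)$)
$a = 1920$ ($a = 8 \left(-5\right) \left(-1 - 5\right) 8 = 8 \left(-5\right) \left(-6\right) 8 = 240 \cdot 8 = 1920$)
$o{\left(-5,-1 \right)} a = \left(-5\right)^{2} \cdot 1920 = 25 \cdot 1920 = 48000$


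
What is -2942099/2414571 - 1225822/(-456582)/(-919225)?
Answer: -205801097497076402/168899880888765075 ≈ -1.2185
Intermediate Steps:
-2942099/2414571 - 1225822/(-456582)/(-919225) = -2942099*1/2414571 - 1225822*(-1/456582)*(-1/919225) = -2942099/2414571 + (612911/228291)*(-1/919225) = -2942099/2414571 - 612911/209850794475 = -205801097497076402/168899880888765075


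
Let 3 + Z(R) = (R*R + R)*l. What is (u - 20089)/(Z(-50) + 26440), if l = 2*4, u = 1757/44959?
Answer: -903179594/2069777483 ≈ -0.43637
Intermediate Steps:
u = 1757/44959 (u = 1757*(1/44959) = 1757/44959 ≈ 0.039080)
l = 8
Z(R) = -3 + 8*R + 8*R² (Z(R) = -3 + (R*R + R)*8 = -3 + (R² + R)*8 = -3 + (R + R²)*8 = -3 + (8*R + 8*R²) = -3 + 8*R + 8*R²)
(u - 20089)/(Z(-50) + 26440) = (1757/44959 - 20089)/((-3 + 8*(-50) + 8*(-50)²) + 26440) = -903179594/(44959*((-3 - 400 + 8*2500) + 26440)) = -903179594/(44959*((-3 - 400 + 20000) + 26440)) = -903179594/(44959*(19597 + 26440)) = -903179594/44959/46037 = -903179594/44959*1/46037 = -903179594/2069777483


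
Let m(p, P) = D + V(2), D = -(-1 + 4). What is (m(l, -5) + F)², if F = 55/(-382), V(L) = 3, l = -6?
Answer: 3025/145924 ≈ 0.020730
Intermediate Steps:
D = -3 (D = -1*3 = -3)
F = -55/382 (F = 55*(-1/382) = -55/382 ≈ -0.14398)
m(p, P) = 0 (m(p, P) = -3 + 3 = 0)
(m(l, -5) + F)² = (0 - 55/382)² = (-55/382)² = 3025/145924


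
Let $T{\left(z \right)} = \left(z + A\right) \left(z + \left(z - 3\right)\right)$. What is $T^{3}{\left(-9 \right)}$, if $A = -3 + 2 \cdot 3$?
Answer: $2000376$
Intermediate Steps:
$A = 3$ ($A = -3 + 6 = 3$)
$T{\left(z \right)} = \left(-3 + 2 z\right) \left(3 + z\right)$ ($T{\left(z \right)} = \left(z + 3\right) \left(z + \left(z - 3\right)\right) = \left(3 + z\right) \left(z + \left(-3 + z\right)\right) = \left(3 + z\right) \left(-3 + 2 z\right) = \left(-3 + 2 z\right) \left(3 + z\right)$)
$T^{3}{\left(-9 \right)} = \left(-9 + 2 \left(-9\right)^{2} + 3 \left(-9\right)\right)^{3} = \left(-9 + 2 \cdot 81 - 27\right)^{3} = \left(-9 + 162 - 27\right)^{3} = 126^{3} = 2000376$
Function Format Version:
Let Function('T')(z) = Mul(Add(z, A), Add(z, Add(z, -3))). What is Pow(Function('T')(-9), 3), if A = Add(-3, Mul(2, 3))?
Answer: 2000376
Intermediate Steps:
A = 3 (A = Add(-3, 6) = 3)
Function('T')(z) = Mul(Add(-3, Mul(2, z)), Add(3, z)) (Function('T')(z) = Mul(Add(z, 3), Add(z, Add(z, -3))) = Mul(Add(3, z), Add(z, Add(-3, z))) = Mul(Add(3, z), Add(-3, Mul(2, z))) = Mul(Add(-3, Mul(2, z)), Add(3, z)))
Pow(Function('T')(-9), 3) = Pow(Add(-9, Mul(2, Pow(-9, 2)), Mul(3, -9)), 3) = Pow(Add(-9, Mul(2, 81), -27), 3) = Pow(Add(-9, 162, -27), 3) = Pow(126, 3) = 2000376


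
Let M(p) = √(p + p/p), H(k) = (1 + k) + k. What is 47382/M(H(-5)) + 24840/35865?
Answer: 552/797 - 23691*I*√2/2 ≈ 0.6926 - 16752.0*I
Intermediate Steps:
H(k) = 1 + 2*k
M(p) = √(1 + p) (M(p) = √(p + 1) = √(1 + p))
47382/M(H(-5)) + 24840/35865 = 47382/(√(1 + (1 + 2*(-5)))) + 24840/35865 = 47382/(√(1 + (1 - 10))) + 24840*(1/35865) = 47382/(√(1 - 9)) + 552/797 = 47382/(√(-8)) + 552/797 = 47382/((2*I*√2)) + 552/797 = 47382*(-I*√2/4) + 552/797 = -23691*I*√2/2 + 552/797 = 552/797 - 23691*I*√2/2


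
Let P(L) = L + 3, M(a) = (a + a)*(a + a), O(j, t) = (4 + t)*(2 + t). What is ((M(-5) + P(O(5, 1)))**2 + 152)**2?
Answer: 198133776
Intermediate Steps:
O(j, t) = (2 + t)*(4 + t)
M(a) = 4*a**2 (M(a) = (2*a)*(2*a) = 4*a**2)
P(L) = 3 + L
((M(-5) + P(O(5, 1)))**2 + 152)**2 = ((4*(-5)**2 + (3 + (8 + 1**2 + 6*1)))**2 + 152)**2 = ((4*25 + (3 + (8 + 1 + 6)))**2 + 152)**2 = ((100 + (3 + 15))**2 + 152)**2 = ((100 + 18)**2 + 152)**2 = (118**2 + 152)**2 = (13924 + 152)**2 = 14076**2 = 198133776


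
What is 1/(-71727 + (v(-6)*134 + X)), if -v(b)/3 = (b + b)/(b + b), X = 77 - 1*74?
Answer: -1/72126 ≈ -1.3865e-5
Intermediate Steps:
X = 3 (X = 77 - 74 = 3)
v(b) = -3 (v(b) = -3*(b + b)/(b + b) = -3*2*b/(2*b) = -3*2*b*1/(2*b) = -3*1 = -3)
1/(-71727 + (v(-6)*134 + X)) = 1/(-71727 + (-3*134 + 3)) = 1/(-71727 + (-402 + 3)) = 1/(-71727 - 399) = 1/(-72126) = -1/72126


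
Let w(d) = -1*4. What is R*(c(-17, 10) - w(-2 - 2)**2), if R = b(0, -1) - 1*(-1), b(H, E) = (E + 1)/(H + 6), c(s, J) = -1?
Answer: -17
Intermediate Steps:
w(d) = -4
b(H, E) = (1 + E)/(6 + H)
R = 1 (R = (1 - 1)/(6 + 0) - 1*(-1) = 0/6 + 1 = (1/6)*0 + 1 = 0 + 1 = 1)
R*(c(-17, 10) - w(-2 - 2)**2) = 1*(-1 - 1*(-4)**2) = 1*(-1 - 1*16) = 1*(-1 - 16) = 1*(-17) = -17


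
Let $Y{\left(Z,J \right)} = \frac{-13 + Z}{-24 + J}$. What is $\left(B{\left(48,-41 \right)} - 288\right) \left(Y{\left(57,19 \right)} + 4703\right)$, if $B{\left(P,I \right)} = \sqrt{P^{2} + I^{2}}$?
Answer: $- \frac{6759648}{5} + \frac{23471 \sqrt{3985}}{5} \approx -1.0556 \cdot 10^{6}$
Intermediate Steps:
$B{\left(P,I \right)} = \sqrt{I^{2} + P^{2}}$
$Y{\left(Z,J \right)} = \frac{-13 + Z}{-24 + J}$
$\left(B{\left(48,-41 \right)} - 288\right) \left(Y{\left(57,19 \right)} + 4703\right) = \left(\sqrt{\left(-41\right)^{2} + 48^{2}} - 288\right) \left(\frac{-13 + 57}{-24 + 19} + 4703\right) = \left(\sqrt{1681 + 2304} - 288\right) \left(\frac{1}{-5} \cdot 44 + 4703\right) = \left(\sqrt{3985} - 288\right) \left(\left(- \frac{1}{5}\right) 44 + 4703\right) = \left(-288 + \sqrt{3985}\right) \left(- \frac{44}{5} + 4703\right) = \left(-288 + \sqrt{3985}\right) \frac{23471}{5} = - \frac{6759648}{5} + \frac{23471 \sqrt{3985}}{5}$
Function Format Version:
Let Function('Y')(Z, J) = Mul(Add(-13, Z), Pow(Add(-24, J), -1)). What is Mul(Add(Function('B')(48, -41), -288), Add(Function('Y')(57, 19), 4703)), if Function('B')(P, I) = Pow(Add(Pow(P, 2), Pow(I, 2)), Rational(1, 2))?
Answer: Add(Rational(-6759648, 5), Mul(Rational(23471, 5), Pow(3985, Rational(1, 2)))) ≈ -1.0556e+6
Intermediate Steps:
Function('B')(P, I) = Pow(Add(Pow(I, 2), Pow(P, 2)), Rational(1, 2))
Function('Y')(Z, J) = Mul(Pow(Add(-24, J), -1), Add(-13, Z))
Mul(Add(Function('B')(48, -41), -288), Add(Function('Y')(57, 19), 4703)) = Mul(Add(Pow(Add(Pow(-41, 2), Pow(48, 2)), Rational(1, 2)), -288), Add(Mul(Pow(Add(-24, 19), -1), Add(-13, 57)), 4703)) = Mul(Add(Pow(Add(1681, 2304), Rational(1, 2)), -288), Add(Mul(Pow(-5, -1), 44), 4703)) = Mul(Add(Pow(3985, Rational(1, 2)), -288), Add(Mul(Rational(-1, 5), 44), 4703)) = Mul(Add(-288, Pow(3985, Rational(1, 2))), Add(Rational(-44, 5), 4703)) = Mul(Add(-288, Pow(3985, Rational(1, 2))), Rational(23471, 5)) = Add(Rational(-6759648, 5), Mul(Rational(23471, 5), Pow(3985, Rational(1, 2))))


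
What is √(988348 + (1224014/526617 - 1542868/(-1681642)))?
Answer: 2*√5382767984885421810045582671/147596877519 ≈ 994.16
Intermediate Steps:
√(988348 + (1224014/526617 - 1542868/(-1681642))) = √(988348 + (1224014*(1/526617) - 1542868*(-1/1681642))) = √(988348 + (1224014/526617 + 771434/840821)) = √(988348 + 1435426934272/442790632557) = √(437632671533380108/442790632557) = 2*√5382767984885421810045582671/147596877519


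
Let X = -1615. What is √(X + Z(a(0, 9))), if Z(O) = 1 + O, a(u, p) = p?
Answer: I*√1605 ≈ 40.062*I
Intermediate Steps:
√(X + Z(a(0, 9))) = √(-1615 + (1 + 9)) = √(-1615 + 10) = √(-1605) = I*√1605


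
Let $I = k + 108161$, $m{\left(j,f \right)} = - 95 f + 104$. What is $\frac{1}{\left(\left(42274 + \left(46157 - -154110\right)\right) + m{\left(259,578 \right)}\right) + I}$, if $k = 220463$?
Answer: $\frac{1}{516359} \approx 1.9366 \cdot 10^{-6}$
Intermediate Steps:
$m{\left(j,f \right)} = 104 - 95 f$
$I = 328624$ ($I = 220463 + 108161 = 328624$)
$\frac{1}{\left(\left(42274 + \left(46157 - -154110\right)\right) + m{\left(259,578 \right)}\right) + I} = \frac{1}{\left(\left(42274 + \left(46157 - -154110\right)\right) + \left(104 - 54910\right)\right) + 328624} = \frac{1}{\left(\left(42274 + \left(46157 + 154110\right)\right) + \left(104 - 54910\right)\right) + 328624} = \frac{1}{\left(\left(42274 + 200267\right) - 54806\right) + 328624} = \frac{1}{\left(242541 - 54806\right) + 328624} = \frac{1}{187735 + 328624} = \frac{1}{516359}$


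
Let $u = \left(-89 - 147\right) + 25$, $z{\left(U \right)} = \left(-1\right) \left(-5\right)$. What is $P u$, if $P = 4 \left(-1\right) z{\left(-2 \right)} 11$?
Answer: $46420$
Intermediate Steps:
$z{\left(U \right)} = 5$
$P = -220$ ($P = 4 \left(-1\right) 5 \cdot 11 = \left(-4\right) 5 \cdot 11 = \left(-20\right) 11 = -220$)
$u = -211$ ($u = -236 + 25 = -211$)
$P u = \left(-220\right) \left(-211\right) = 46420$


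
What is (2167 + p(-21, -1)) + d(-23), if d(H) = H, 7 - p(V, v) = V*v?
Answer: 2130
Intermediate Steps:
p(V, v) = 7 - V*v
(2167 + p(-21, -1)) + d(-23) = (2167 + (7 - 1*(-21)*(-1))) - 23 = (2167 + (7 - 21)) - 23 = (2167 - 14) - 23 = 2153 - 23 = 2130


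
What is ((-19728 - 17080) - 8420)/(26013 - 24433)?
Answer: -11307/395 ≈ -28.625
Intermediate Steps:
((-19728 - 17080) - 8420)/(26013 - 24433) = (-36808 - 8420)/1580 = -45228*1/1580 = -11307/395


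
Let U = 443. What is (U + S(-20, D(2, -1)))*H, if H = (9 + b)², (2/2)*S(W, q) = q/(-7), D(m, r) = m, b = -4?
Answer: 77475/7 ≈ 11068.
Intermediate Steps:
S(W, q) = -q/7 (S(W, q) = q/(-7) = q*(-⅐) = -q/7)
H = 25 (H = (9 - 4)² = 5² = 25)
(U + S(-20, D(2, -1)))*H = (443 - ⅐*2)*25 = (443 - 2/7)*25 = (3099/7)*25 = 77475/7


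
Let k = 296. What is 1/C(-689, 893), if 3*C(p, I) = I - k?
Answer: 1/199 ≈ 0.0050251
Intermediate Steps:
C(p, I) = -296/3 + I/3 (C(p, I) = (I - 1*296)/3 = (I - 296)/3 = (-296 + I)/3 = -296/3 + I/3)
1/C(-689, 893) = 1/(-296/3 + (1/3)*893) = 1/(-296/3 + 893/3) = 1/199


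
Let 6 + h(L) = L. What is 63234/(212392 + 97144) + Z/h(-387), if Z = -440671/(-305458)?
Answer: 1863630402985/9289561815696 ≈ 0.20062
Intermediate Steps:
Z = 440671/305458 (Z = -440671*(-1/305458) = 440671/305458 ≈ 1.4427)
h(L) = -6 + L
63234/(212392 + 97144) + Z/h(-387) = 63234/(212392 + 97144) + 440671/(305458*(-6 - 387)) = 63234/309536 + (440671/305458)/(-393) = 63234*(1/309536) + (440671/305458)*(-1/393) = 31617/154768 - 440671/120044994 = 1863630402985/9289561815696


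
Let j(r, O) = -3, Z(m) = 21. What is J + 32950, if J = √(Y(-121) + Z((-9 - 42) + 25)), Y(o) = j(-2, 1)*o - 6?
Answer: 32950 + 3*√42 ≈ 32969.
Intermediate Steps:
Y(o) = -6 - 3*o (Y(o) = -3*o - 6 = -6 - 3*o)
J = 3*√42 (J = √((-6 - 3*(-121)) + 21) = √((-6 + 363) + 21) = √(357 + 21) = √378 = 3*√42 ≈ 19.442)
J + 32950 = 3*√42 + 32950 = 32950 + 3*√42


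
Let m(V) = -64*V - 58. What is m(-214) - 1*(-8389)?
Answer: 22027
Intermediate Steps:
m(V) = -58 - 64*V
m(-214) - 1*(-8389) = (-58 - 64*(-214)) - 1*(-8389) = (-58 + 13696) + 8389 = 13638 + 8389 = 22027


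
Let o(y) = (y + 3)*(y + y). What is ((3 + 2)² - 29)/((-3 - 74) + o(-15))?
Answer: -4/283 ≈ -0.014134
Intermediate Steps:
o(y) = 2*y*(3 + y) (o(y) = (3 + y)*(2*y) = 2*y*(3 + y))
((3 + 2)² - 29)/((-3 - 74) + o(-15)) = ((3 + 2)² - 29)/((-3 - 74) + 2*(-15)*(3 - 15)) = (5² - 29)/(-77 + 2*(-15)*(-12)) = (25 - 29)/(-77 + 360) = -4/283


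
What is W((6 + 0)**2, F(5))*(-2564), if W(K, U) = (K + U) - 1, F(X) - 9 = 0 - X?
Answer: -99996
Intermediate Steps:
F(X) = 9 - X (F(X) = 9 + (0 - X) = 9 - X)
W(K, U) = -1 + K + U
W((6 + 0)**2, F(5))*(-2564) = (-1 + (6 + 0)**2 + (9 - 1*5))*(-2564) = (-1 + 6**2 + (9 - 5))*(-2564) = (-1 + 36 + 4)*(-2564) = 39*(-2564) = -99996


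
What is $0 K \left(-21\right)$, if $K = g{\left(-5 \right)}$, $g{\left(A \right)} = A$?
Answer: $0$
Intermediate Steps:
$K = -5$
$0 K \left(-21\right) = 0 \left(-5\right) \left(-21\right) = 0 \left(-21\right) = 0$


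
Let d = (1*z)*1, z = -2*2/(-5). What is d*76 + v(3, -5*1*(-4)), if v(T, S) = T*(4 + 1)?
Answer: 379/5 ≈ 75.800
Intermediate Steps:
z = ⅘ (z = -4*(-⅕) = ⅘ ≈ 0.80000)
v(T, S) = 5*T (v(T, S) = T*5 = 5*T)
d = ⅘ (d = (1*(⅘))*1 = (⅘)*1 = ⅘ ≈ 0.80000)
d*76 + v(3, -5*1*(-4)) = (⅘)*76 + 5*3 = 304/5 + 15 = 379/5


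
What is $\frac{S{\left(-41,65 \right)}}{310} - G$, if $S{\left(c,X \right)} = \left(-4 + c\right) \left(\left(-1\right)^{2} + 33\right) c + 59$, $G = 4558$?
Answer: $- \frac{1350191}{310} \approx -4355.5$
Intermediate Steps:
$S{\left(c,X \right)} = 59 + c \left(-136 + 34 c\right)$ ($S{\left(c,X \right)} = \left(-4 + c\right) \left(1 + 33\right) c + 59 = \left(-4 + c\right) 34 c + 59 = \left(-136 + 34 c\right) c + 59 = c \left(-136 + 34 c\right) + 59 = 59 + c \left(-136 + 34 c\right)$)
$\frac{S{\left(-41,65 \right)}}{310} - G = \frac{59 - -5576 + 34 \left(-41\right)^{2}}{310} - 4558 = \left(59 + 5576 + 34 \cdot 1681\right) \frac{1}{310} - 4558 = \left(59 + 5576 + 57154\right) \frac{1}{310} - 4558 = 62789 \cdot \frac{1}{310} - 4558 = \frac{62789}{310} - 4558 = - \frac{1350191}{310}$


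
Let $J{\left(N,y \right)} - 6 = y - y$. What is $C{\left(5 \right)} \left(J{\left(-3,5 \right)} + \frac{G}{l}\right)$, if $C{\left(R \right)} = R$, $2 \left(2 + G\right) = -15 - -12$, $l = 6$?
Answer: $\frac{325}{12} \approx 27.083$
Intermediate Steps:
$G = - \frac{7}{2}$ ($G = -2 + \frac{-15 - -12}{2} = -2 + \frac{-15 + 12}{2} = -2 + \frac{1}{2} \left(-3\right) = -2 - \frac{3}{2} = - \frac{7}{2} \approx -3.5$)
$J{\left(N,y \right)} = 6$ ($J{\left(N,y \right)} = 6 + \left(y - y\right) = 6 + 0 = 6$)
$C{\left(5 \right)} \left(J{\left(-3,5 \right)} + \frac{G}{l}\right) = 5 \left(6 - \frac{7}{2 \cdot 6}\right) = 5 \left(6 - \frac{7}{12}\right) = 5 \cdot \frac{65}{12} = \frac{325}{12}$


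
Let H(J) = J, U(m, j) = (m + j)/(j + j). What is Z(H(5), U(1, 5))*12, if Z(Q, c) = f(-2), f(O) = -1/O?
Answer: 6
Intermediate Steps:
U(m, j) = (j + m)/(2*j) (U(m, j) = (j + m)/((2*j)) = (j + m)*(1/(2*j)) = (j + m)/(2*j))
Z(Q, c) = 1/2 (Z(Q, c) = -1/(-2) = -1*(-1/2) = 1/2)
Z(H(5), U(1, 5))*12 = (1/2)*12 = 6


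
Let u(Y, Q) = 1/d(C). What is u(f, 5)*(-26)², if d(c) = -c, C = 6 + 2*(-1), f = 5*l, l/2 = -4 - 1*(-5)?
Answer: -169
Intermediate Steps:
l = 2 (l = 2*(-4 - 1*(-5)) = 2*(-4 + 5) = 2*1 = 2)
f = 10 (f = 5*2 = 10)
C = 4 (C = 6 - 2 = 4)
u(Y, Q) = -¼ (u(Y, Q) = 1/(-1*4) = 1/(-4) = -¼)
u(f, 5)*(-26)² = -¼*(-26)² = -¼*676 = -169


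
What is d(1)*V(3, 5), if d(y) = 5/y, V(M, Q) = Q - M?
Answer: 10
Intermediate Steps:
d(1)*V(3, 5) = (5/1)*(5 - 1*3) = (5*1)*(5 - 3) = 5*2 = 10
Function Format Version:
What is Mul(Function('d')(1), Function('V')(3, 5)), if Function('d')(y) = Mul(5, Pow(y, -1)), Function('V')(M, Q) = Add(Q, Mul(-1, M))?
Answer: 10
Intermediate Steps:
Mul(Function('d')(1), Function('V')(3, 5)) = Mul(Mul(5, Pow(1, -1)), Add(5, Mul(-1, 3))) = Mul(Mul(5, 1), Add(5, -3)) = Mul(5, 2) = 10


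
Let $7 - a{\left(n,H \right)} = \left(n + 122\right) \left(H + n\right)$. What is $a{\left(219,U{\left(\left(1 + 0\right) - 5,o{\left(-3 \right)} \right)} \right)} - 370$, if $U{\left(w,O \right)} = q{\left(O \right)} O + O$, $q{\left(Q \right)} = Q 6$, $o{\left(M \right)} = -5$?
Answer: $-124487$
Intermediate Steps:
$q{\left(Q \right)} = 6 Q$
$U{\left(w,O \right)} = O + 6 O^{2}$ ($U{\left(w,O \right)} = 6 O O + O = 6 O^{2} + O = O + 6 O^{2}$)
$a{\left(n,H \right)} = 7 - \left(122 + n\right) \left(H + n\right)$ ($a{\left(n,H \right)} = 7 - \left(n + 122\right) \left(H + n\right) = 7 - \left(122 + n\right) \left(H + n\right)$)
$a{\left(219,U{\left(\left(1 + 0\right) - 5,o{\left(-3 \right)} \right)} \right)} - 370 = \left(7 - 219^{2} - 122 \left(- 5 \left(1 + 6 \left(-5\right)\right)\right) - 26718 - - 5 \left(1 + 6 \left(-5\right)\right) 219\right) - 370 = \left(7 - 47961 - 122 \left(- 5 \left(1 - 30\right)\right) - 26718 - - 5 \left(1 - 30\right) 219\right) - 370 = \left(7 - 47961 - 122 \left(\left(-5\right) \left(-29\right)\right) - 26718 - \left(-5\right) \left(-29\right) 219\right) - 370 = \left(7 - 47961 - 17690 - 26718 - 145 \cdot 219\right) - 370 = \left(7 - 47961 - 17690 - 26718 - 31755\right) - 370 = -124117 - 370 = -124487$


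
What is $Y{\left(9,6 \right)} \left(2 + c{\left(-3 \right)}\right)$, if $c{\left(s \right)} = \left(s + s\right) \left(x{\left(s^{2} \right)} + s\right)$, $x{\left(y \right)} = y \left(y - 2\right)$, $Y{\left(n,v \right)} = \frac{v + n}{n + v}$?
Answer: $-358$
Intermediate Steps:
$Y{\left(n,v \right)} = 1$ ($Y{\left(n,v \right)} = \frac{n + v}{n + v} = 1$)
$x{\left(y \right)} = y \left(-2 + y\right)$
$c{\left(s \right)} = 2 s \left(s + s^{2} \left(-2 + s^{2}\right)\right)$ ($c{\left(s \right)} = \left(s + s\right) \left(s^{2} \left(-2 + s^{2}\right) + s\right) = 2 s \left(s + s^{2} \left(-2 + s^{2}\right)\right)$)
$Y{\left(9,6 \right)} \left(2 + c{\left(-3 \right)}\right) = 1 \left(2 + 2 \left(-3\right)^{2} \left(1 - 3 \left(-2 + \left(-3\right)^{2}\right)\right)\right) = 1 \left(2 + 2 \cdot 9 \left(1 - 3 \left(-2 + 9\right)\right)\right) = 1 \left(2 + 2 \cdot 9 \left(1 - 21\right)\right) = 1 \left(2 + 2 \cdot 9 \left(-20\right)\right) = 1 \left(2 - 360\right) = 1 \left(-358\right) = -358$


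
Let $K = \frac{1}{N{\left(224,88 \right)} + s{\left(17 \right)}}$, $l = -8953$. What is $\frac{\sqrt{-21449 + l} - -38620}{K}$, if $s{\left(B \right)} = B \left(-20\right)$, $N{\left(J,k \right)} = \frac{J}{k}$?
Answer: $- \frac{143357440}{11} - \frac{11136 i \sqrt{3378}}{11} \approx -1.3032 \cdot 10^{7} - 58839.0 i$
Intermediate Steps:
$s{\left(B \right)} = - 20 B$
$K = - \frac{11}{3712}$ ($K = \frac{1}{\frac{224}{88} - 340} = \frac{1}{224 \cdot \frac{1}{88} - 340} = \frac{1}{\frac{28}{11} - 340} = \frac{1}{- \frac{3712}{11}} = - \frac{11}{3712} \approx -0.0029634$)
$\frac{\sqrt{-21449 + l} - -38620}{K} = \frac{\sqrt{-21449 - 8953} - -38620}{- \frac{11}{3712}} = \left(\sqrt{-30402} + 38620\right) \left(- \frac{3712}{11}\right) = \left(3 i \sqrt{3378} + 38620\right) \left(- \frac{3712}{11}\right) = \left(38620 + 3 i \sqrt{3378}\right) \left(- \frac{3712}{11}\right) = - \frac{143357440}{11} - \frac{11136 i \sqrt{3378}}{11}$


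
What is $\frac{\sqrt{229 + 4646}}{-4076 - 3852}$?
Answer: $- \frac{5 \sqrt{195}}{7928} \approx -0.0088069$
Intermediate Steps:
$\frac{\sqrt{229 + 4646}}{-4076 - 3852} = \frac{\sqrt{4875}}{-7928} = 5 \sqrt{195} \left(- \frac{1}{7928}\right) = - \frac{5 \sqrt{195}}{7928}$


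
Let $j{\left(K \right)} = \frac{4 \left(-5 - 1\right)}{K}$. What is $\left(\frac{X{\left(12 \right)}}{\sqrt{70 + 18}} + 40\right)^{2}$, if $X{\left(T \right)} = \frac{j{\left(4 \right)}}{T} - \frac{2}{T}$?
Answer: $\frac{\left(2640 - \sqrt{22}\right)^{2}}{4356} \approx 1594.3$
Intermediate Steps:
$j{\left(K \right)} = - \frac{24}{K}$ ($j{\left(K \right)} = \frac{4 \left(-6\right)}{K} = - \frac{24}{K}$)
$X{\left(T \right)} = - \frac{8}{T}$ ($X{\left(T \right)} = \frac{\left(-24\right) \frac{1}{4}}{T} - \frac{2}{T} = - \frac{6}{T} - \frac{2}{T} = - \frac{8}{T}$)
$\left(\frac{X{\left(12 \right)}}{\sqrt{70 + 18}} + 40\right)^{2} = \left(\frac{\left(-8\right) \frac{1}{12}}{\sqrt{70 + 18}} + 40\right)^{2} = \left(\frac{\left(-8\right) \frac{1}{12}}{\sqrt{88}} + 40\right)^{2} = \left(- \frac{2}{3 \cdot 2 \sqrt{22}} + 40\right)^{2} = \left(- \frac{2 \frac{\sqrt{22}}{44}}{3} + 40\right)^{2} = \left(- \frac{\sqrt{22}}{66} + 40\right)^{2} = \left(40 - \frac{\sqrt{22}}{66}\right)^{2}$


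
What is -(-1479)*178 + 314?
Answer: 263576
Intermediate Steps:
-(-1479)*178 + 314 = -493*(-534) + 314 = 263262 + 314 = 263576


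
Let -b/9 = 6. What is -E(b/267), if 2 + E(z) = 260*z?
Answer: 4858/89 ≈ 54.584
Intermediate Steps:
b = -54 (b = -9*6 = -54)
E(z) = -2 + 260*z
-E(b/267) = -(-2 + 260*(-54/267)) = -(-2 + 260*(-54*1/267)) = -(-2 + 260*(-18/89)) = -(-2 - 4680/89) = -1*(-4858/89) = 4858/89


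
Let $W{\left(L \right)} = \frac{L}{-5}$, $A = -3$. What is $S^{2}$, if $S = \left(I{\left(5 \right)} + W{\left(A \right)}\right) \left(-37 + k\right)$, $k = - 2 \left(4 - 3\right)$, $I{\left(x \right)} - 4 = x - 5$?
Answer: $\frac{804609}{25} \approx 32184.0$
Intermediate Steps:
$I{\left(x \right)} = -1 + x$ ($I{\left(x \right)} = 4 + \left(x - 5\right) = 4 + \left(-5 + x\right) = -1 + x$)
$W{\left(L \right)} = - \frac{L}{5}$ ($W{\left(L \right)} = L \left(- \frac{1}{5}\right) = - \frac{L}{5}$)
$k = -2$ ($k = \left(-2\right) 1 = -2$)
$S = - \frac{897}{5}$ ($S = \left(\left(-1 + 5\right) - - \frac{3}{5}\right) \left(-37 - 2\right) = \left(4 + \frac{3}{5}\right) \left(-39\right) = \frac{23}{5} \left(-39\right) = - \frac{897}{5} \approx -179.4$)
$S^{2} = \left(- \frac{897}{5}\right)^{2} = \frac{804609}{25}$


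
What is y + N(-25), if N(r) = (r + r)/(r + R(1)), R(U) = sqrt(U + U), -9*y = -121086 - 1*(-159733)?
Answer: -24065831/5607 + 50*sqrt(2)/623 ≈ -4292.0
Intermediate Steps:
y = -38647/9 (y = -(-121086 - 1*(-159733))/9 = -(-121086 + 159733)/9 = -1/9*38647 = -38647/9 ≈ -4294.1)
R(U) = sqrt(2)*sqrt(U) (R(U) = sqrt(2*U) = sqrt(2)*sqrt(U))
N(r) = 2*r/(r + sqrt(2)) (N(r) = (r + r)/(r + sqrt(2)*sqrt(1)) = (2*r)/(r + sqrt(2)*1) = (2*r)/(r + sqrt(2)) = 2*r/(r + sqrt(2)))
y + N(-25) = -38647/9 + 2*(-25)/(-25 + sqrt(2)) = -38647/9 - 50/(-25 + sqrt(2))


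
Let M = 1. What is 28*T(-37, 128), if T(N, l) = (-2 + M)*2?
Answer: -56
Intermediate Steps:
T(N, l) = -2 (T(N, l) = (-2 + 1)*2 = -1*2 = -2)
28*T(-37, 128) = 28*(-2) = -56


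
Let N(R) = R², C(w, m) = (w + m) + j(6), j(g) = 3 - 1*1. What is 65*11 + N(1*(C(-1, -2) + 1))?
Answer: 715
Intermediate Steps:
j(g) = 2 (j(g) = 3 - 1 = 2)
C(w, m) = 2 + m + w (C(w, m) = (w + m) + 2 = (m + w) + 2 = 2 + m + w)
65*11 + N(1*(C(-1, -2) + 1)) = 65*11 + (1*((2 - 2 - 1) + 1))² = 715 + (1*(-1 + 1))² = 715 + (1*0)² = 715 + 0² = 715 + 0 = 715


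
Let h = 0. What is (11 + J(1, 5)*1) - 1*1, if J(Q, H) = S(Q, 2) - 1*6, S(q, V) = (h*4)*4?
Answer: 4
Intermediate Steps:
S(q, V) = 0 (S(q, V) = (0*4)*4 = 0*4 = 0)
J(Q, H) = -6 (J(Q, H) = 0 - 1*6 = 0 - 6 = -6)
(11 + J(1, 5)*1) - 1*1 = (11 - 6*1) - 1*1 = (11 - 6) - 1 = 5 - 1 = 4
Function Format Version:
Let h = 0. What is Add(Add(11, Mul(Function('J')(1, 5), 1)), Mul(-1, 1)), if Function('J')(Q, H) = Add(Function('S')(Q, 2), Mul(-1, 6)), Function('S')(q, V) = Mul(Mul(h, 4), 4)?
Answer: 4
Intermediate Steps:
Function('S')(q, V) = 0 (Function('S')(q, V) = Mul(Mul(0, 4), 4) = Mul(0, 4) = 0)
Function('J')(Q, H) = -6 (Function('J')(Q, H) = Add(0, Mul(-1, 6)) = Add(0, -6) = -6)
Add(Add(11, Mul(Function('J')(1, 5), 1)), Mul(-1, 1)) = Add(Add(11, Mul(-6, 1)), Mul(-1, 1)) = Add(Add(11, -6), -1) = Add(5, -1) = 4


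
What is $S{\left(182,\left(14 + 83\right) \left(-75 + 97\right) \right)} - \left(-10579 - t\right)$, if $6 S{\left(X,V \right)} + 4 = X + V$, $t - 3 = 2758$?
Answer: $\frac{41176}{3} \approx 13725.0$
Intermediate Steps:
$t = 2761$ ($t = 3 + 2758 = 2761$)
$S{\left(X,V \right)} = - \frac{2}{3} + \frac{V}{6} + \frac{X}{6}$ ($S{\left(X,V \right)} = - \frac{2}{3} + \frac{X + V}{6} = - \frac{2}{3} + \frac{V + X}{6} = - \frac{2}{3} + \left(\frac{V}{6} + \frac{X}{6}\right) = - \frac{2}{3} + \frac{V}{6} + \frac{X}{6}$)
$S{\left(182,\left(14 + 83\right) \left(-75 + 97\right) \right)} - \left(-10579 - t\right) = \left(- \frac{2}{3} + \frac{\left(14 + 83\right) \left(-75 + 97\right)}{6} + \frac{1}{6} \cdot 182\right) - \left(-10579 - 2761\right) = \left(- \frac{2}{3} + \frac{97 \cdot 22}{6} + \frac{91}{3}\right) - \left(-10579 - 2761\right) = \left(- \frac{2}{3} + \frac{1}{6} \cdot 2134 + \frac{91}{3}\right) - -13340 = \left(- \frac{2}{3} + \frac{1067}{3} + \frac{91}{3}\right) + 13340 = \frac{1156}{3} + 13340 = \frac{41176}{3}$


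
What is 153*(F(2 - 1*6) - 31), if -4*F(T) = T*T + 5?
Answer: -22185/4 ≈ -5546.3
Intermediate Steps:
F(T) = -5/4 - T²/4 (F(T) = -(T*T + 5)/4 = -(T² + 5)/4 = -(5 + T²)/4 = -5/4 - T²/4)
153*(F(2 - 1*6) - 31) = 153*((-5/4 - (2 - 1*6)²/4) - 31) = 153*((-5/4 - (2 - 6)²/4) - 31) = 153*((-5/4 - ¼*(-4)²) - 31) = 153*((-5/4 - ¼*16) - 31) = 153*((-5/4 - 4) - 31) = 153*(-21/4 - 31) = 153*(-145/4) = -22185/4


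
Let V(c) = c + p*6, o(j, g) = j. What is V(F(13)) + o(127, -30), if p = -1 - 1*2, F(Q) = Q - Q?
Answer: 109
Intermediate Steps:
F(Q) = 0
p = -3 (p = -1 - 2 = -3)
V(c) = -18 + c (V(c) = c - 3*6 = c - 18 = -18 + c)
V(F(13)) + o(127, -30) = (-18 + 0) + 127 = -18 + 127 = 109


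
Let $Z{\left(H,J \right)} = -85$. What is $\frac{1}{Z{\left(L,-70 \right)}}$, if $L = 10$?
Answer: $- \frac{1}{85} \approx -0.011765$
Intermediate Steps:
$\frac{1}{Z{\left(L,-70 \right)}} = \frac{1}{-85} = - \frac{1}{85}$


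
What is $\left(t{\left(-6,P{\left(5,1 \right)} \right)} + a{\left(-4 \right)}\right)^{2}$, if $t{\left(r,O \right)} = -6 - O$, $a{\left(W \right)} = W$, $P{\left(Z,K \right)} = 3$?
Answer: $169$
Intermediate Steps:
$\left(t{\left(-6,P{\left(5,1 \right)} \right)} + a{\left(-4 \right)}\right)^{2} = \left(\left(-6 - 3\right) - 4\right)^{2} = \left(-9 - 4\right)^{2} = \left(-13\right)^{2} = 169$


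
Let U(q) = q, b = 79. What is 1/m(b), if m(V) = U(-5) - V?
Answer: -1/84 ≈ -0.011905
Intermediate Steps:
m(V) = -5 - V
1/m(b) = 1/(-5 - 1*79) = 1/(-5 - 79) = 1/(-84) = -1/84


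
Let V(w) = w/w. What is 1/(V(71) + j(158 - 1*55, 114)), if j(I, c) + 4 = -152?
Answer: -1/155 ≈ -0.0064516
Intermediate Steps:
j(I, c) = -156 (j(I, c) = -4 - 152 = -156)
V(w) = 1
1/(V(71) + j(158 - 1*55, 114)) = 1/(1 - 156) = 1/(-155) = -1/155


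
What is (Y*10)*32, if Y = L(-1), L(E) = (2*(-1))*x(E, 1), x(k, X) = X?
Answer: -640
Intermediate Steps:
L(E) = -2 (L(E) = (2*(-1))*1 = -2*1 = -2)
Y = -2
(Y*10)*32 = -2*10*32 = -20*32 = -640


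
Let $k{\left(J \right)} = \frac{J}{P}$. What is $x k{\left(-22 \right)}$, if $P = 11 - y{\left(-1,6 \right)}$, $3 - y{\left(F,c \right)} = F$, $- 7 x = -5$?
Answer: $- \frac{110}{49} \approx -2.2449$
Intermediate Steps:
$x = \frac{5}{7}$ ($x = \left(- \frac{1}{7}\right) \left(-5\right) = \frac{5}{7} \approx 0.71429$)
$y{\left(F,c \right)} = 3 - F$
$P = 7$ ($P = 11 - \left(3 - -1\right) = 11 - \left(3 + 1\right) = 11 - 4 = 7$)
$k{\left(J \right)} = \frac{J}{7}$
$x k{\left(-22 \right)} = \frac{5 \cdot \frac{1}{7} \left(-22\right)}{7} = \frac{5}{7} \left(- \frac{22}{7}\right) = - \frac{110}{49}$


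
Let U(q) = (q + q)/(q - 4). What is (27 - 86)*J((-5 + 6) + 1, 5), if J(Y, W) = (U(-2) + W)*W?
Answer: -5015/3 ≈ -1671.7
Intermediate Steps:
U(q) = 2*q/(-4 + q) (U(q) = (2*q)/(-4 + q) = 2*q/(-4 + q))
J(Y, W) = W*(2/3 + W) (J(Y, W) = (2*(-2)/(-4 - 2) + W)*W = (2*(-2)/(-6) + W)*W = (2*(-2)*(-1/6) + W)*W = (2/3 + W)*W = W*(2/3 + W))
(27 - 86)*J((-5 + 6) + 1, 5) = (27 - 86)*((1/3)*5*(2 + 3*5)) = -59*5*(2 + 15)/3 = -59*5*17/3 = -59*85/3 = -5015/3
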